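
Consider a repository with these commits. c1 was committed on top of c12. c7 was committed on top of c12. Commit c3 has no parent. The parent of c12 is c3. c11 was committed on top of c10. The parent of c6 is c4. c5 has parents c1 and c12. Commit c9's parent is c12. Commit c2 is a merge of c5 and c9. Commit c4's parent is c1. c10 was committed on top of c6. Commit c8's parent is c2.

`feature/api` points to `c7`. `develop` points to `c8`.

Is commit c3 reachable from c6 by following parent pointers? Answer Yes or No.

Yes

Ancestors of c6 (commits reachable by following parents): {c1, c12, c3, c4, c6}.
c3 is in that set, so it is an ancestor of c6.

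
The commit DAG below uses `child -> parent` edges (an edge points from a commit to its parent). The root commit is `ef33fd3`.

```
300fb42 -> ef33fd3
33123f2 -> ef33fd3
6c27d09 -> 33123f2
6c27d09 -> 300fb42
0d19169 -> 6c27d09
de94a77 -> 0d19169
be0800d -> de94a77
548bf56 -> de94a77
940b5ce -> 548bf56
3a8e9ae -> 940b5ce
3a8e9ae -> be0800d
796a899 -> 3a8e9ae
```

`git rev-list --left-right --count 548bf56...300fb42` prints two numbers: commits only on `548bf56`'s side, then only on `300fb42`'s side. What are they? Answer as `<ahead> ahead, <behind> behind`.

Reachable from 548bf56: {0d19169, 300fb42, 33123f2, 548bf56, 6c27d09, de94a77, ef33fd3}.
Reachable from 300fb42: {300fb42, ef33fd3}.
Only in 548bf56's history (ahead): {0d19169, 33123f2, 548bf56, 6c27d09, de94a77} — 5.
Only in 300fb42's history (behind): {} — 0.

5 ahead, 0 behind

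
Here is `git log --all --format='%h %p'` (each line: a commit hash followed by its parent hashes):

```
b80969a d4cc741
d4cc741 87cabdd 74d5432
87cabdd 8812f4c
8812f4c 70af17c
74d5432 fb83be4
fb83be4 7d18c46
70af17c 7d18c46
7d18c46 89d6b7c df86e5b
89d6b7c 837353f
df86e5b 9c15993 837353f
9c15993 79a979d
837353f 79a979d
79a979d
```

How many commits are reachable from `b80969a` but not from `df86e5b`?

9

Reachable from b80969a: {70af17c, 74d5432, 79a979d, 7d18c46, 837353f, 87cabdd, 8812f4c, 89d6b7c, 9c15993, b80969a, d4cc741, df86e5b, fb83be4}.
Reachable from df86e5b: {79a979d, 837353f, 9c15993, df86e5b}.
In b80969a's history but not df86e5b's: {70af17c, 74d5432, 7d18c46, 87cabdd, 8812f4c, 89d6b7c, b80969a, d4cc741, fb83be4} — 9 commits.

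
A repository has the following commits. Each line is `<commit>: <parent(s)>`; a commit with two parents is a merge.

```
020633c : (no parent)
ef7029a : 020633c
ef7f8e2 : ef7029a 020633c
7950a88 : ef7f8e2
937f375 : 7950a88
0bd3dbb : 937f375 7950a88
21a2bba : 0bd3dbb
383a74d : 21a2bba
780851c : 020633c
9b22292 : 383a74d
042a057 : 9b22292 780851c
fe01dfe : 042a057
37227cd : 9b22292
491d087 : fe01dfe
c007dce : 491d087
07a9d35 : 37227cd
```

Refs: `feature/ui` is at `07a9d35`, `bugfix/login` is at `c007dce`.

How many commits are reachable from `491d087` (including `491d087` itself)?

Walking parent pointers from 491d087: reachable set = {020633c, 042a057, 0bd3dbb, 21a2bba, 383a74d, 491d087, 780851c, 7950a88, 937f375, 9b22292, ef7029a, ef7f8e2, fe01dfe}.
That is 13 commits.

13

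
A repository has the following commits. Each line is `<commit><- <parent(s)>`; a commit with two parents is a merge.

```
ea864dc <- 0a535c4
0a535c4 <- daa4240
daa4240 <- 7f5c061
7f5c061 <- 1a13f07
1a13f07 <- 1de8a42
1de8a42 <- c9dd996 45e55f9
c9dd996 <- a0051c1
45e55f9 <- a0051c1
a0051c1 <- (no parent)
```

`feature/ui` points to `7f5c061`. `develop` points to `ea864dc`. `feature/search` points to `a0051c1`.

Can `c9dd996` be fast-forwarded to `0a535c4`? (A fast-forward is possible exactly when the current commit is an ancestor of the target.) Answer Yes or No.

A fast-forward from c9dd996 to 0a535c4 is possible iff c9dd996 is an ancestor of 0a535c4.
Ancestors of 0a535c4: {0a535c4, 1a13f07, 1de8a42, 45e55f9, 7f5c061, a0051c1, c9dd996, daa4240}.
c9dd996 is among them, so fast-forward is possible.

Yes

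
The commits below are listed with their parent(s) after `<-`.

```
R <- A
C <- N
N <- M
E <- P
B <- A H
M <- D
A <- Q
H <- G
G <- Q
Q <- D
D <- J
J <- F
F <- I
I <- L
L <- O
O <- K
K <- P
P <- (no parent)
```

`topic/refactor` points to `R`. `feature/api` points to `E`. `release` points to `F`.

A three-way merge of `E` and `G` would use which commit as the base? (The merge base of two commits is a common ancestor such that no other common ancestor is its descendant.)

P

Ancestors of E: {E, P}.
Ancestors of G: {D, F, G, I, J, K, L, O, P, Q}.
Common ancestors: {P}.
The only common ancestor is P, so it is the merge base.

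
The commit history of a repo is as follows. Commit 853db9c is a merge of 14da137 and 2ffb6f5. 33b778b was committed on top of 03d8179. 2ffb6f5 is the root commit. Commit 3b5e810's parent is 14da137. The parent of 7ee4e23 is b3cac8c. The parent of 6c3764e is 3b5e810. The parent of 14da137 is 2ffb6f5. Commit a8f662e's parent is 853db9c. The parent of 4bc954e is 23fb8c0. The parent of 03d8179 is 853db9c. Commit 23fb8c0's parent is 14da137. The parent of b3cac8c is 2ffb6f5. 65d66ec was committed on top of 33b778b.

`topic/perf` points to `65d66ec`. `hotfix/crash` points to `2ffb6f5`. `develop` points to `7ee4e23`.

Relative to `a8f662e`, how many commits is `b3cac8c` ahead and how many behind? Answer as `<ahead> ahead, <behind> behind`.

1 ahead, 3 behind

Reachable from b3cac8c: {2ffb6f5, b3cac8c}.
Reachable from a8f662e: {14da137, 2ffb6f5, 853db9c, a8f662e}.
Only in b3cac8c's history (ahead): {b3cac8c} — 1.
Only in a8f662e's history (behind): {14da137, 853db9c, a8f662e} — 3.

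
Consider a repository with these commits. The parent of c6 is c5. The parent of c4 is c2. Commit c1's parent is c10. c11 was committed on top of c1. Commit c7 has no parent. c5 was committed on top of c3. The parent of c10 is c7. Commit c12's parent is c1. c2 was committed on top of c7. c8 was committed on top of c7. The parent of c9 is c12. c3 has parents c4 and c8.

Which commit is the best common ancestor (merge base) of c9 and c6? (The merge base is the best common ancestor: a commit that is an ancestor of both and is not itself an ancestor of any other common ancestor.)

c7

Ancestors of c9: {c1, c10, c12, c7, c9}.
Ancestors of c6: {c2, c3, c4, c5, c6, c7, c8}.
Common ancestors: {c7}.
The only common ancestor is c7, so it is the merge base.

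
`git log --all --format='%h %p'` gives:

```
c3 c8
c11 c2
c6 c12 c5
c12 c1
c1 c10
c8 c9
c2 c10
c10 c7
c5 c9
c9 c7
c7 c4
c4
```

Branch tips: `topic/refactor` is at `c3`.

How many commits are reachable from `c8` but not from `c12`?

2

Reachable from c8: {c4, c7, c8, c9}.
Reachable from c12: {c1, c10, c12, c4, c7}.
In c8's history but not c12's: {c8, c9} — 2 commits.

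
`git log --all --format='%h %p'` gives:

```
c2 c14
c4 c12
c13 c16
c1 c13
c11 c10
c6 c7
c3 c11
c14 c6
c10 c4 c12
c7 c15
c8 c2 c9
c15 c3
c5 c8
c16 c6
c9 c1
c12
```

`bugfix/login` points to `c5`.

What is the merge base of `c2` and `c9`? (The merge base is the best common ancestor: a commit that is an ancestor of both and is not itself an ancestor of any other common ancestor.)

c6

Ancestors of c2: {c10, c11, c12, c14, c15, c2, c3, c4, c6, c7}.
Ancestors of c9: {c1, c10, c11, c12, c13, c15, c16, c3, c4, c6, c7, c9}.
Common ancestors: {c10, c11, c12, c15, c3, c4, c6, c7}.
Among these, c6 is not an ancestor of any other common ancestor — it is the merge base.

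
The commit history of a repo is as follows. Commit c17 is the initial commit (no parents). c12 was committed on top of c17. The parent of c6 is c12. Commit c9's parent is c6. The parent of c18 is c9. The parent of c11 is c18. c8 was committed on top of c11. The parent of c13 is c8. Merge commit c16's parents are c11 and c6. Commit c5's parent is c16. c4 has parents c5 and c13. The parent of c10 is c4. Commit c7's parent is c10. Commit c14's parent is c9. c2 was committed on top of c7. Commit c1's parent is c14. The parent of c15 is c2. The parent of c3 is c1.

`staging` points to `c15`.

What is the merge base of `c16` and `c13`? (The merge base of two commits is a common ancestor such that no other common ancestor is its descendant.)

Ancestors of c16: {c11, c12, c16, c17, c18, c6, c9}.
Ancestors of c13: {c11, c12, c13, c17, c18, c6, c8, c9}.
Common ancestors: {c11, c12, c17, c18, c6, c9}.
Among these, c11 is not an ancestor of any other common ancestor — it is the merge base.

c11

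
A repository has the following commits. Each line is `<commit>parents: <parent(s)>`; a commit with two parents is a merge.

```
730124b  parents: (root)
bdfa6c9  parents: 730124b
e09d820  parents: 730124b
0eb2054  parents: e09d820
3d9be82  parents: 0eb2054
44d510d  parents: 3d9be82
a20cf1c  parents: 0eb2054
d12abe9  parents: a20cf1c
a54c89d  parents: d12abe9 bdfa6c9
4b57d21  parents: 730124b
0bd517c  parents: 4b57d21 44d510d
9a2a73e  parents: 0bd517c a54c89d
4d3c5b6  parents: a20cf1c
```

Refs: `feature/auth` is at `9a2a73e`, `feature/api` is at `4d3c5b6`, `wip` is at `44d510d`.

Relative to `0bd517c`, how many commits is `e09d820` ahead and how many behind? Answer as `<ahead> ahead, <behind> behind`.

0 ahead, 5 behind

Reachable from e09d820: {730124b, e09d820}.
Reachable from 0bd517c: {0bd517c, 0eb2054, 3d9be82, 44d510d, 4b57d21, 730124b, e09d820}.
Only in e09d820's history (ahead): {} — 0.
Only in 0bd517c's history (behind): {0bd517c, 0eb2054, 3d9be82, 44d510d, 4b57d21} — 5.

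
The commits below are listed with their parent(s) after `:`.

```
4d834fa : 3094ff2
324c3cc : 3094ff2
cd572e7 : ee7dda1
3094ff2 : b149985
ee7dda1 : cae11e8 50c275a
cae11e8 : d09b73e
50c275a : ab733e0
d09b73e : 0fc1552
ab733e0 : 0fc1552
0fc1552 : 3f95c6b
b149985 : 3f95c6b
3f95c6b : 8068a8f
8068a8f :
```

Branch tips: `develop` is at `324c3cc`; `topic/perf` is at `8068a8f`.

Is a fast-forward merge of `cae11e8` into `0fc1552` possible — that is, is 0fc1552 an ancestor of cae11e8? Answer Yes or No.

A fast-forward from 0fc1552 to cae11e8 is possible iff 0fc1552 is an ancestor of cae11e8.
Ancestors of cae11e8: {0fc1552, 3f95c6b, 8068a8f, cae11e8, d09b73e}.
0fc1552 is among them, so fast-forward is possible.

Yes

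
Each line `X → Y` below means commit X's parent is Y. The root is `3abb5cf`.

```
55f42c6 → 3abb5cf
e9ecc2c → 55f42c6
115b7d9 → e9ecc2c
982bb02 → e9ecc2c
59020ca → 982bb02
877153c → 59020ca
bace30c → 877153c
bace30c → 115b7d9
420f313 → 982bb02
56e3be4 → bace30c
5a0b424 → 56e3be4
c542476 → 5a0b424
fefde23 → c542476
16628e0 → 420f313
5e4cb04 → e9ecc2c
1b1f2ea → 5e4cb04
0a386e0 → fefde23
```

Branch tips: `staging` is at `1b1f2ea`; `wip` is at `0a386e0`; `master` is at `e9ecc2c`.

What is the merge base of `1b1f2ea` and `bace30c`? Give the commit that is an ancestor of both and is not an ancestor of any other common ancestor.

Ancestors of 1b1f2ea: {1b1f2ea, 3abb5cf, 55f42c6, 5e4cb04, e9ecc2c}.
Ancestors of bace30c: {115b7d9, 3abb5cf, 55f42c6, 59020ca, 877153c, 982bb02, bace30c, e9ecc2c}.
Common ancestors: {3abb5cf, 55f42c6, e9ecc2c}.
Among these, e9ecc2c is not an ancestor of any other common ancestor — it is the merge base.

e9ecc2c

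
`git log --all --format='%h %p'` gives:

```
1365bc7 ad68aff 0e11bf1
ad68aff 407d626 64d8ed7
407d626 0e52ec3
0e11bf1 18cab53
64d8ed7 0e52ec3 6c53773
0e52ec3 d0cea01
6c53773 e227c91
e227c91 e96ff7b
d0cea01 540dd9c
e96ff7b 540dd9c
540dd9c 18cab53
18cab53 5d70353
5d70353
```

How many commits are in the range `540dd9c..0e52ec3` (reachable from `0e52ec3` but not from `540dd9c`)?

2

Reachable from 0e52ec3: {0e52ec3, 18cab53, 540dd9c, 5d70353, d0cea01}.
Reachable from 540dd9c: {18cab53, 540dd9c, 5d70353}.
In 0e52ec3's history but not 540dd9c's: {0e52ec3, d0cea01} — 2 commits.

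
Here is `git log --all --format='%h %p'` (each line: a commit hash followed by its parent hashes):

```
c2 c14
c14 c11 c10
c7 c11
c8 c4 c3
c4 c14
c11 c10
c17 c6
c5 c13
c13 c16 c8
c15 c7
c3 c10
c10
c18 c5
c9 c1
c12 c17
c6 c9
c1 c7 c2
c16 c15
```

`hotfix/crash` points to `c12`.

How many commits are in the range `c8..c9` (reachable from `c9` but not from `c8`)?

4

Reachable from c9: {c1, c10, c11, c14, c2, c7, c9}.
Reachable from c8: {c10, c11, c14, c3, c4, c8}.
In c9's history but not c8's: {c1, c2, c7, c9} — 4 commits.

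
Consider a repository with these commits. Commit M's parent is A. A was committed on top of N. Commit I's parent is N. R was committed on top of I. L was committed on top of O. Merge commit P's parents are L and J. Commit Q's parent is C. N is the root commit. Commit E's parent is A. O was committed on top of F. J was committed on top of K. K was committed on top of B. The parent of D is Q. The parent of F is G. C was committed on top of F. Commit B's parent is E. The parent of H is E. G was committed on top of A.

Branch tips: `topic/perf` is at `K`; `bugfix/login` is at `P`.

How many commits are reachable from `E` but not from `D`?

1

Reachable from E: {A, E, N}.
Reachable from D: {A, C, D, F, G, N, Q}.
In E's history but not D's: {E} — 1 commit.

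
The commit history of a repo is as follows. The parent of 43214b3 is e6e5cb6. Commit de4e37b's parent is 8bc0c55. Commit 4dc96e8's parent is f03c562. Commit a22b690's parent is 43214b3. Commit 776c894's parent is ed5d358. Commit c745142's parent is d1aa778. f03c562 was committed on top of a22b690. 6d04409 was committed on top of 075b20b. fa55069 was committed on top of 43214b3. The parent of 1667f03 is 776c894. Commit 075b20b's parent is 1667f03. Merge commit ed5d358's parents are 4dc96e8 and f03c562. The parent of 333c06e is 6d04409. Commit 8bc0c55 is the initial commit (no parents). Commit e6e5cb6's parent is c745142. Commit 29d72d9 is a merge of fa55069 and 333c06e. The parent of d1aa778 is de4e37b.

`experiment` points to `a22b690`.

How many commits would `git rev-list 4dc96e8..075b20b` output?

Reachable from 075b20b: {075b20b, 1667f03, 43214b3, 4dc96e8, 776c894, 8bc0c55, a22b690, c745142, d1aa778, de4e37b, e6e5cb6, ed5d358, f03c562}.
Reachable from 4dc96e8: {43214b3, 4dc96e8, 8bc0c55, a22b690, c745142, d1aa778, de4e37b, e6e5cb6, f03c562}.
In 075b20b's history but not 4dc96e8's: {075b20b, 1667f03, 776c894, ed5d358} — 4 commits.

4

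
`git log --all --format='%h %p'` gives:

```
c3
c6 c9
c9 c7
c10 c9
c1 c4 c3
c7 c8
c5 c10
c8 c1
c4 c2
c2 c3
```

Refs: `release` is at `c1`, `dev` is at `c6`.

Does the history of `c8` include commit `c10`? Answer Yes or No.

Ancestors of c8: {c1, c2, c3, c4, c8}.
c10 is not in that set, so it is not an ancestor of c8.

No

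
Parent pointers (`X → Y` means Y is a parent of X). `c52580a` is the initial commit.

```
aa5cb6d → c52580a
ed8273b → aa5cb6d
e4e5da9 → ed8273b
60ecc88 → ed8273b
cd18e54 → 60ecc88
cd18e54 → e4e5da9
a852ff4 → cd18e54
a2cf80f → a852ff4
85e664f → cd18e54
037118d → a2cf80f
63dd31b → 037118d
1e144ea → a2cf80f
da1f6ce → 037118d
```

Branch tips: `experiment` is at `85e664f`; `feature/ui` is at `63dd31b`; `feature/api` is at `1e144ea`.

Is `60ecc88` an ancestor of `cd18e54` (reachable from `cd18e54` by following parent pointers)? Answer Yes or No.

Ancestors of cd18e54 (commits reachable by following parents): {60ecc88, aa5cb6d, c52580a, cd18e54, e4e5da9, ed8273b}.
60ecc88 is in that set, so it is an ancestor of cd18e54.

Yes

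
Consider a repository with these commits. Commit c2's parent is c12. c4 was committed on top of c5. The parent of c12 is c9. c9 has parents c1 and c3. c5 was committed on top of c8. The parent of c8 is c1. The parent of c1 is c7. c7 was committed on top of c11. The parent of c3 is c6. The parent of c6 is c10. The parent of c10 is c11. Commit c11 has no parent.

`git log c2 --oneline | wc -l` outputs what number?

Walking parent pointers from c2: reachable set = {c1, c10, c11, c12, c2, c3, c6, c7, c9}.
That is 9 commits.

9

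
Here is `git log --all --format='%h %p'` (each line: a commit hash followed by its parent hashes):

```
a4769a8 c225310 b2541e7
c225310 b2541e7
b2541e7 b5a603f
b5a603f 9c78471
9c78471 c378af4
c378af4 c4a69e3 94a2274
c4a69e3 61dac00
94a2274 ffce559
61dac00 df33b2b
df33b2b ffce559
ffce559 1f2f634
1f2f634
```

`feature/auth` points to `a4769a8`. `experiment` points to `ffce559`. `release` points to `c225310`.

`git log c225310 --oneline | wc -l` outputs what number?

11

Walking parent pointers from c225310: reachable set = {1f2f634, 61dac00, 94a2274, 9c78471, b2541e7, b5a603f, c225310, c378af4, c4a69e3, df33b2b, ffce559}.
That is 11 commits.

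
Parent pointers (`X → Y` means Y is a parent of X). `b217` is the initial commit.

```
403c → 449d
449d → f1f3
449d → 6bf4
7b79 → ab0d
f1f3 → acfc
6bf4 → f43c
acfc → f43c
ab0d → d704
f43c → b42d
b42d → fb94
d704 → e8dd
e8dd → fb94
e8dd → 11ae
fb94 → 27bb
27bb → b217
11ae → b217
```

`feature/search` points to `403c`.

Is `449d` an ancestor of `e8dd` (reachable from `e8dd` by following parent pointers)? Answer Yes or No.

Ancestors of e8dd: {11ae, 27bb, b217, e8dd, fb94}.
449d is not in that set, so it is not an ancestor of e8dd.

No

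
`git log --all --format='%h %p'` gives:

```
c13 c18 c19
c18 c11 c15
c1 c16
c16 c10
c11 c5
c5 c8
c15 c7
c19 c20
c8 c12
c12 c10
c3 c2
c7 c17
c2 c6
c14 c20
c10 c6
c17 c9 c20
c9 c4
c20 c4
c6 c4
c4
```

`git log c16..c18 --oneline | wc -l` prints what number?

10

Reachable from c18: {c10, c11, c12, c15, c17, c18, c20, c4, c5, c6, c7, c8, c9}.
Reachable from c16: {c10, c16, c4, c6}.
In c18's history but not c16's: {c11, c12, c15, c17, c18, c20, c5, c7, c8, c9} — 10 commits.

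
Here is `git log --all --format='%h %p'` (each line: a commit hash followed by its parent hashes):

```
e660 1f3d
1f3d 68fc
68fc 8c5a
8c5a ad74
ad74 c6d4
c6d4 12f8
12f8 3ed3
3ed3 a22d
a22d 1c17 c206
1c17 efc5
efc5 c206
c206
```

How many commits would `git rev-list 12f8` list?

6

Walking parent pointers from 12f8: reachable set = {12f8, 1c17, 3ed3, a22d, c206, efc5}.
That is 6 commits.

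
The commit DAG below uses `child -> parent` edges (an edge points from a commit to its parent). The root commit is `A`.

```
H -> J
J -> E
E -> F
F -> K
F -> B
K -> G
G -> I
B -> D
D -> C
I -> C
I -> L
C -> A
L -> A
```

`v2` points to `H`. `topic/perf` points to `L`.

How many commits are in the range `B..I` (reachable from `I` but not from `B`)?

Reachable from I: {A, C, I, L}.
Reachable from B: {A, B, C, D}.
In I's history but not B's: {I, L} — 2 commits.

2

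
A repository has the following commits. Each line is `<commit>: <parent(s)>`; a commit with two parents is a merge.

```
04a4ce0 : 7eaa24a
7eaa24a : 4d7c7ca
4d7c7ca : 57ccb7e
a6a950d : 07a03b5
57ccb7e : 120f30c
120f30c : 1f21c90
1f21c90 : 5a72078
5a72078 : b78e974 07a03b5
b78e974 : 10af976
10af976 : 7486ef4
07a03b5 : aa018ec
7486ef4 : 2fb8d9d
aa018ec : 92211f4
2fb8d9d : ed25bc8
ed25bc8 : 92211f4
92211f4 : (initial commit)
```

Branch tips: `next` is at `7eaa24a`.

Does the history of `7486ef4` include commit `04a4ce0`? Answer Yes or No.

No

Ancestors of 7486ef4: {2fb8d9d, 7486ef4, 92211f4, ed25bc8}.
04a4ce0 is not in that set, so it is not an ancestor of 7486ef4.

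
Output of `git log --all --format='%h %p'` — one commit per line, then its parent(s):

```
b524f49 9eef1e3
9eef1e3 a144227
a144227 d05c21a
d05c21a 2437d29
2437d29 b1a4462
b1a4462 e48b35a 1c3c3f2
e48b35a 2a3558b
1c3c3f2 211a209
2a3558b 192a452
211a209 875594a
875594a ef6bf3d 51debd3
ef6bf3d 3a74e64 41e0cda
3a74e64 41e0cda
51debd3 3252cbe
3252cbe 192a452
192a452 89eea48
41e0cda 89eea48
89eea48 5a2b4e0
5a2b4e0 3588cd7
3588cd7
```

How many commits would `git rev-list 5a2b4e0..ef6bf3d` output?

Reachable from ef6bf3d: {3588cd7, 3a74e64, 41e0cda, 5a2b4e0, 89eea48, ef6bf3d}.
Reachable from 5a2b4e0: {3588cd7, 5a2b4e0}.
In ef6bf3d's history but not 5a2b4e0's: {3a74e64, 41e0cda, 89eea48, ef6bf3d} — 4 commits.

4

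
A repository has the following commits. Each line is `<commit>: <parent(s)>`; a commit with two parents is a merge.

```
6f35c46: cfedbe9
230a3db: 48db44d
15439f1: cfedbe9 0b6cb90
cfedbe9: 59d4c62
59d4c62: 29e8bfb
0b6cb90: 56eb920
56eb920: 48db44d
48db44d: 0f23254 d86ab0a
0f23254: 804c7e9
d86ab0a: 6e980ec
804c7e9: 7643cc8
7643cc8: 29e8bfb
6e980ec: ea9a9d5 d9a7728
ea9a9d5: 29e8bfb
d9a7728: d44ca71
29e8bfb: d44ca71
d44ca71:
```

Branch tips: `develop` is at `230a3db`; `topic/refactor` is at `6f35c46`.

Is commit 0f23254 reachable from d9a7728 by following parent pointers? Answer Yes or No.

No

Ancestors of d9a7728: {d44ca71, d9a7728}.
0f23254 is not in that set, so it is not an ancestor of d9a7728.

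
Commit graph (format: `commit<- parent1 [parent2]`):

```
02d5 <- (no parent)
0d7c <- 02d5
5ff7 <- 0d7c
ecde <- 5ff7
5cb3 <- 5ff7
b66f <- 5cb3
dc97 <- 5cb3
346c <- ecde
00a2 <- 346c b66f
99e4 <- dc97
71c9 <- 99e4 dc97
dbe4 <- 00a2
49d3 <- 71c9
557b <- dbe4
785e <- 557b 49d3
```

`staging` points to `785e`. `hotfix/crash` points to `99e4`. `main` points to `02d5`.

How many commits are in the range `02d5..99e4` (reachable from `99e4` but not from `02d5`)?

5

Reachable from 99e4: {02d5, 0d7c, 5cb3, 5ff7, 99e4, dc97}.
Reachable from 02d5: {02d5}.
In 99e4's history but not 02d5's: {0d7c, 5cb3, 5ff7, 99e4, dc97} — 5 commits.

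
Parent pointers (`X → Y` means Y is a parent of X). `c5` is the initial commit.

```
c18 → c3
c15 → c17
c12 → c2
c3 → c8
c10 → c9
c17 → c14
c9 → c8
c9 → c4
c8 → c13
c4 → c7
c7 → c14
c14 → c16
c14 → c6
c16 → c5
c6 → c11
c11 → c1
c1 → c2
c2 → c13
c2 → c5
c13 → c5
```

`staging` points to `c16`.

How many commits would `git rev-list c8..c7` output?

7

Reachable from c7: {c1, c11, c13, c14, c16, c2, c5, c6, c7}.
Reachable from c8: {c13, c5, c8}.
In c7's history but not c8's: {c1, c11, c14, c16, c2, c6, c7} — 7 commits.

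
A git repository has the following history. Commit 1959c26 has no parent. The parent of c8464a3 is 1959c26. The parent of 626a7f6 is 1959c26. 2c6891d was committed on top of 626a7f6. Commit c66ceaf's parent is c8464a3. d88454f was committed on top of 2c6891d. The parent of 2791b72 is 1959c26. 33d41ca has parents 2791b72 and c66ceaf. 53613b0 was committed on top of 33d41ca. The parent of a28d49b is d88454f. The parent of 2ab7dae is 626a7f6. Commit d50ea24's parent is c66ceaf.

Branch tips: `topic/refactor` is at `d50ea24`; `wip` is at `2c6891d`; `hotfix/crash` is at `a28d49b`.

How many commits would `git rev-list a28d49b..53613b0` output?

5

Reachable from 53613b0: {1959c26, 2791b72, 33d41ca, 53613b0, c66ceaf, c8464a3}.
Reachable from a28d49b: {1959c26, 2c6891d, 626a7f6, a28d49b, d88454f}.
In 53613b0's history but not a28d49b's: {2791b72, 33d41ca, 53613b0, c66ceaf, c8464a3} — 5 commits.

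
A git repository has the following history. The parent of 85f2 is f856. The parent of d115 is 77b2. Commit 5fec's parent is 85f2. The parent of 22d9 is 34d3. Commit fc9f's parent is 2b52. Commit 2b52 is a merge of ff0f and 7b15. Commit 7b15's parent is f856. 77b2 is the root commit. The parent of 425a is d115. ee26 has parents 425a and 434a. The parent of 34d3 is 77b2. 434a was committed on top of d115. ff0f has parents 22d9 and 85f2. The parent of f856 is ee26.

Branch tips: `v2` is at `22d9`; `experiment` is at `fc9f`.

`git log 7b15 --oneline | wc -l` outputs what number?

Walking parent pointers from 7b15: reachable set = {425a, 434a, 77b2, 7b15, d115, ee26, f856}.
That is 7 commits.

7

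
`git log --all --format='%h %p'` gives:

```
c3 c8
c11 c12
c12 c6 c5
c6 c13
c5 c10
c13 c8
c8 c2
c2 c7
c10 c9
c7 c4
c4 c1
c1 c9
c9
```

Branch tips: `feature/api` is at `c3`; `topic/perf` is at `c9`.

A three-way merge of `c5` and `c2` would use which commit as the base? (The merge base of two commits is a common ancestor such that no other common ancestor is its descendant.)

Ancestors of c5: {c10, c5, c9}.
Ancestors of c2: {c1, c2, c4, c7, c9}.
Common ancestors: {c9}.
The only common ancestor is c9, so it is the merge base.

c9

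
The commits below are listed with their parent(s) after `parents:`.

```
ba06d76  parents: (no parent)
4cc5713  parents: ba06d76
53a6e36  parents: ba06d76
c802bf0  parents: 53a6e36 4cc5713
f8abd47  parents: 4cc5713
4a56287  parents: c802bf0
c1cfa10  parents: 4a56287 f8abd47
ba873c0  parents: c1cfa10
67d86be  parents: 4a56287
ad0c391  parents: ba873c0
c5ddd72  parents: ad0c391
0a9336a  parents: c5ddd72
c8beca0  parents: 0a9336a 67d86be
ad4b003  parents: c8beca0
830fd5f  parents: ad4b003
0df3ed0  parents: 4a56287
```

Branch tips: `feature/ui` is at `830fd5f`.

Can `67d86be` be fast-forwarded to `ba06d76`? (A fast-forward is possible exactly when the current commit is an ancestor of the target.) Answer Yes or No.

A fast-forward from 67d86be to ba06d76 is possible iff 67d86be is an ancestor of ba06d76.
Ancestors of ba06d76: {ba06d76}.
67d86be is not among them, so fast-forward is not possible.

No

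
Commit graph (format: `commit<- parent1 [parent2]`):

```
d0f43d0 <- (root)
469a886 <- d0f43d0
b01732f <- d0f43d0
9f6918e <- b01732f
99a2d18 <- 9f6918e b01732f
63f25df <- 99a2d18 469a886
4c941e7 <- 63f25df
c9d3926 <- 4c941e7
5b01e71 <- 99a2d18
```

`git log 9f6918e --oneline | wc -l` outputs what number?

Walking parent pointers from 9f6918e: reachable set = {9f6918e, b01732f, d0f43d0}.
That is 3 commits.

3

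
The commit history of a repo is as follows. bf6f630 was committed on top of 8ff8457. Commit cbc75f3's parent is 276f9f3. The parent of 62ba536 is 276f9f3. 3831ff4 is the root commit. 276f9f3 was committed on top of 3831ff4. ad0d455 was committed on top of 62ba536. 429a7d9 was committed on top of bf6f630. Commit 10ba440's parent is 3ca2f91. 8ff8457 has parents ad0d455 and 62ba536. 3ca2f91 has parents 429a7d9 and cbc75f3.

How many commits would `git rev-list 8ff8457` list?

5

Walking parent pointers from 8ff8457: reachable set = {276f9f3, 3831ff4, 62ba536, 8ff8457, ad0d455}.
That is 5 commits.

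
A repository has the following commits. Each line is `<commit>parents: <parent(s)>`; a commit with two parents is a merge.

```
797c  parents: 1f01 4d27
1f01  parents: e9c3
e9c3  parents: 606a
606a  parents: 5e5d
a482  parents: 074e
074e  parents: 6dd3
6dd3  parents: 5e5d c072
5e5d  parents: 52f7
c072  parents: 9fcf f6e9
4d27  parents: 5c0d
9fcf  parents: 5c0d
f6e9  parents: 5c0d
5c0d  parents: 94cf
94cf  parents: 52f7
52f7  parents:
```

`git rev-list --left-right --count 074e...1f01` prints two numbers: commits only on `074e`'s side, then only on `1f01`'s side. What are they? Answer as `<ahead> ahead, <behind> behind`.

Reachable from 074e: {074e, 52f7, 5c0d, 5e5d, 6dd3, 94cf, 9fcf, c072, f6e9}.
Reachable from 1f01: {1f01, 52f7, 5e5d, 606a, e9c3}.
Only in 074e's history (ahead): {074e, 5c0d, 6dd3, 94cf, 9fcf, c072, f6e9} — 7.
Only in 1f01's history (behind): {1f01, 606a, e9c3} — 3.

7 ahead, 3 behind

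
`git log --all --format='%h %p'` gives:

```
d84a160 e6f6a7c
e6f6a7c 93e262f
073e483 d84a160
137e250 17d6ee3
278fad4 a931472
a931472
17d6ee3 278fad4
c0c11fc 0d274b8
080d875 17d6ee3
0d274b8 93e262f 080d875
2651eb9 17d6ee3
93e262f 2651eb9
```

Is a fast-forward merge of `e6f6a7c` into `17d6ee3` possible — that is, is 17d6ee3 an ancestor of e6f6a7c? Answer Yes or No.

A fast-forward from 17d6ee3 to e6f6a7c is possible iff 17d6ee3 is an ancestor of e6f6a7c.
Ancestors of e6f6a7c: {17d6ee3, 2651eb9, 278fad4, 93e262f, a931472, e6f6a7c}.
17d6ee3 is among them, so fast-forward is possible.

Yes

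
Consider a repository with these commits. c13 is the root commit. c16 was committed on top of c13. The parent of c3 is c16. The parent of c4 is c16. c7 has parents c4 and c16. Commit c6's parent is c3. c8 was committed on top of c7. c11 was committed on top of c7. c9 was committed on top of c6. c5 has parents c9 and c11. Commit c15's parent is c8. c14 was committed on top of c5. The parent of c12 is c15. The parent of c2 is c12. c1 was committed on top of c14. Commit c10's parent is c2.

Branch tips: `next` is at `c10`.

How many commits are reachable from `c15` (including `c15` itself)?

6

Walking parent pointers from c15: reachable set = {c13, c15, c16, c4, c7, c8}.
That is 6 commits.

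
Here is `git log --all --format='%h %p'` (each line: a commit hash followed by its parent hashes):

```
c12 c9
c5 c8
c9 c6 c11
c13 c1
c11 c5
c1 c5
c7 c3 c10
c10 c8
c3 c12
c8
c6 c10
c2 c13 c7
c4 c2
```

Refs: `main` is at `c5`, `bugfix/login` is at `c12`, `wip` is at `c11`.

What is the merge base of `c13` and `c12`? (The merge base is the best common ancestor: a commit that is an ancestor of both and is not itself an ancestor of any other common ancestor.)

c5

Ancestors of c13: {c1, c13, c5, c8}.
Ancestors of c12: {c10, c11, c12, c5, c6, c8, c9}.
Common ancestors: {c5, c8}.
Among these, c5 is not an ancestor of any other common ancestor — it is the merge base.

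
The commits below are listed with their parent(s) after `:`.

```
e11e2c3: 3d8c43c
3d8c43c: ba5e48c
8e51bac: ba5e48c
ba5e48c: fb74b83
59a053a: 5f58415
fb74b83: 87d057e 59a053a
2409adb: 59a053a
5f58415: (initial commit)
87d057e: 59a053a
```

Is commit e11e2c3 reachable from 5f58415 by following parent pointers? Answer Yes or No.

Ancestors of 5f58415: {5f58415}.
e11e2c3 is not in that set, so it is not an ancestor of 5f58415.

No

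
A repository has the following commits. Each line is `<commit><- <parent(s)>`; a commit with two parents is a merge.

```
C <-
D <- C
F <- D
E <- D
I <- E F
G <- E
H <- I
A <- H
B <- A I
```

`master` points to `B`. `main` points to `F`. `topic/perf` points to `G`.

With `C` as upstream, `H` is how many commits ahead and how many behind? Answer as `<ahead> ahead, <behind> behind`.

Reachable from H: {C, D, E, F, H, I}.
Reachable from C: {C}.
Only in H's history (ahead): {D, E, F, H, I} — 5.
Only in C's history (behind): {} — 0.

5 ahead, 0 behind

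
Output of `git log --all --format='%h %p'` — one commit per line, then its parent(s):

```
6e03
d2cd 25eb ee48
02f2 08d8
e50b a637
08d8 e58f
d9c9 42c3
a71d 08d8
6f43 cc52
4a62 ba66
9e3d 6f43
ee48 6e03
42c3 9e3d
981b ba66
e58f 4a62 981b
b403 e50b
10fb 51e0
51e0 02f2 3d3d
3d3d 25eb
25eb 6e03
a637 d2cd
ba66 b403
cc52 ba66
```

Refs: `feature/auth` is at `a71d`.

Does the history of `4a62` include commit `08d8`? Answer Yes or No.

Ancestors of 4a62: {25eb, 4a62, 6e03, a637, b403, ba66, d2cd, e50b, ee48}.
08d8 is not in that set, so it is not an ancestor of 4a62.

No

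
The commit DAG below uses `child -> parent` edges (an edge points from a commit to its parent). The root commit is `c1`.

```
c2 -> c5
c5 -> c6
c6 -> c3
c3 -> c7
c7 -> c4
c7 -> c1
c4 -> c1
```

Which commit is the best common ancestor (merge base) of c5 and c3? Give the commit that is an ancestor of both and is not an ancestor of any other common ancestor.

Ancestors of c5: {c1, c3, c4, c5, c6, c7}.
Ancestors of c3: {c1, c3, c4, c7}.
Common ancestors: {c1, c3, c4, c7}.
Among these, c3 is not an ancestor of any other common ancestor — it is the merge base.

c3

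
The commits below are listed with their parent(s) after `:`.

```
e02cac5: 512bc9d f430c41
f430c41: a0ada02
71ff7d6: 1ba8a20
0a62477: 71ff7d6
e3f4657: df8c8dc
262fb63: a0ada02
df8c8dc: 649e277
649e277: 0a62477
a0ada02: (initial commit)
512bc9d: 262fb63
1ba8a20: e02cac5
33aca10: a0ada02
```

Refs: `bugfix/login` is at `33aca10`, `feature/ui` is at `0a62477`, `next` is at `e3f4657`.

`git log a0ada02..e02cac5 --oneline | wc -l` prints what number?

Reachable from e02cac5: {262fb63, 512bc9d, a0ada02, e02cac5, f430c41}.
Reachable from a0ada02: {a0ada02}.
In e02cac5's history but not a0ada02's: {262fb63, 512bc9d, e02cac5, f430c41} — 4 commits.

4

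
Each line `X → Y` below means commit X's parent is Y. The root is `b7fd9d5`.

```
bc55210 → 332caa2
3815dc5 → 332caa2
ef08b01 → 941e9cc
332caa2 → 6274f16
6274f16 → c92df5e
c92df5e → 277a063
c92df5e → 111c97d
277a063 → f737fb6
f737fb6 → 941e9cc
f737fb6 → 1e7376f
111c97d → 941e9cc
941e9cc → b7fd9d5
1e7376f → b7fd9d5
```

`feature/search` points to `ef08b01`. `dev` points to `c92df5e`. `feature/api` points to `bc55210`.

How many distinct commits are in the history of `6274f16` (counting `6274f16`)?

Walking parent pointers from 6274f16: reachable set = {111c97d, 1e7376f, 277a063, 6274f16, 941e9cc, b7fd9d5, c92df5e, f737fb6}.
That is 8 commits.

8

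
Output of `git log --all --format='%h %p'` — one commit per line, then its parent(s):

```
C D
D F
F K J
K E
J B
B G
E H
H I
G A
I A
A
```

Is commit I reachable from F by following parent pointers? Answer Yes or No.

Ancestors of F (commits reachable by following parents): {A, B, E, F, G, H, I, J, K}.
I is in that set, so it is an ancestor of F.

Yes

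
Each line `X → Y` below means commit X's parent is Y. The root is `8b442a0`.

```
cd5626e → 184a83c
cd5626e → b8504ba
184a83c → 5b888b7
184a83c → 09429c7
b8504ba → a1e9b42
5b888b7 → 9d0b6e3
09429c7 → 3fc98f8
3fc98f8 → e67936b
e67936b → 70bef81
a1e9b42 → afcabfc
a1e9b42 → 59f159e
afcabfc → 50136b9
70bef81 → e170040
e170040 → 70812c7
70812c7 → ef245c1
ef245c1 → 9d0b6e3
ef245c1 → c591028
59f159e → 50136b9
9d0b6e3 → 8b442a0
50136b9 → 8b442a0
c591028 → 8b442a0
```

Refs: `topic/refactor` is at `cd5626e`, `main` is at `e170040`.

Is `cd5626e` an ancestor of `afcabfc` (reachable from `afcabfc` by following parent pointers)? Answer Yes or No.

No

Ancestors of afcabfc: {50136b9, 8b442a0, afcabfc}.
cd5626e is not in that set, so it is not an ancestor of afcabfc.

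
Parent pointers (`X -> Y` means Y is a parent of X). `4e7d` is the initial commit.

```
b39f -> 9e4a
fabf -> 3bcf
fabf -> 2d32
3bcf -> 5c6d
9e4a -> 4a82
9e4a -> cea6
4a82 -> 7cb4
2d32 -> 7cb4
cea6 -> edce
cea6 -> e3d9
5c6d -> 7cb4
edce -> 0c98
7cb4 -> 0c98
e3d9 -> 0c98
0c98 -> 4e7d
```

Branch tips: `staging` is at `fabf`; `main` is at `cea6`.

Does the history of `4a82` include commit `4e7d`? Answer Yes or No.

Ancestors of 4a82 (commits reachable by following parents): {0c98, 4a82, 4e7d, 7cb4}.
4e7d is in that set, so it is an ancestor of 4a82.

Yes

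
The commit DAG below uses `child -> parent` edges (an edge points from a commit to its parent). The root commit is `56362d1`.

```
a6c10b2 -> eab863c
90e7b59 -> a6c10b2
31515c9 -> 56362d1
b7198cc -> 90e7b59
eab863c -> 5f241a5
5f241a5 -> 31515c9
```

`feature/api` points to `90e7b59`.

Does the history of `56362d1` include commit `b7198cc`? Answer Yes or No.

Ancestors of 56362d1: {56362d1}.
b7198cc is not in that set, so it is not an ancestor of 56362d1.

No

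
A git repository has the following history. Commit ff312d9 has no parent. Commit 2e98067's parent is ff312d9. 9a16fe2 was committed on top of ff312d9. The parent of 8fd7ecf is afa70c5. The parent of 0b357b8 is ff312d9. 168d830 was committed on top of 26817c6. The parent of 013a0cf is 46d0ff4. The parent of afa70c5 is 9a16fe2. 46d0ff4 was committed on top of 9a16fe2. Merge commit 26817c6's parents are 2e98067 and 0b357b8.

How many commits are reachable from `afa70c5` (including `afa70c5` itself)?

3

Walking parent pointers from afa70c5: reachable set = {9a16fe2, afa70c5, ff312d9}.
That is 3 commits.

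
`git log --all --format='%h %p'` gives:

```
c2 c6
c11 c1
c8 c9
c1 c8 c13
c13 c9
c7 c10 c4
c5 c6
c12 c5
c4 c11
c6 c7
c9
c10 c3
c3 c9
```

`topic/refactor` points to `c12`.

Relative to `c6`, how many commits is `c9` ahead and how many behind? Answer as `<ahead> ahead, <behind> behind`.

0 ahead, 9 behind

Reachable from c9: {c9}.
Reachable from c6: {c1, c10, c11, c13, c3, c4, c6, c7, c8, c9}.
Only in c9's history (ahead): {} — 0.
Only in c6's history (behind): {c1, c10, c11, c13, c3, c4, c6, c7, c8} — 9.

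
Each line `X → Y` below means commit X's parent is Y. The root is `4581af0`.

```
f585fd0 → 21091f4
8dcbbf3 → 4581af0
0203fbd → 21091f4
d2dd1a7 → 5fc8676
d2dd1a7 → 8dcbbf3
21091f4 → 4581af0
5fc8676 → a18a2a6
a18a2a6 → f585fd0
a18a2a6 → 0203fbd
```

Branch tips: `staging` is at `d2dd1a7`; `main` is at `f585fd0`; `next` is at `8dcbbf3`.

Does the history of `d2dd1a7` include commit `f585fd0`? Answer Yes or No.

Ancestors of d2dd1a7 (commits reachable by following parents): {0203fbd, 21091f4, 4581af0, 5fc8676, 8dcbbf3, a18a2a6, d2dd1a7, f585fd0}.
f585fd0 is in that set, so it is an ancestor of d2dd1a7.

Yes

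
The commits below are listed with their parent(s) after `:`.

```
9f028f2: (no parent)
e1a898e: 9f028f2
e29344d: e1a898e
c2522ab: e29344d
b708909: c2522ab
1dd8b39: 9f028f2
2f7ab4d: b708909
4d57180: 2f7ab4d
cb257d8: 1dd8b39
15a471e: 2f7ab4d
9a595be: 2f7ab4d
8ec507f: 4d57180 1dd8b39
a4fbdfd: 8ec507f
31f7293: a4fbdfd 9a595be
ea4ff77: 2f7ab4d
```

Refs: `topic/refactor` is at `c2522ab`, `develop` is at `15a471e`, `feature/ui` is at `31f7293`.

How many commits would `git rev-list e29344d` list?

3

Walking parent pointers from e29344d: reachable set = {9f028f2, e1a898e, e29344d}.
That is 3 commits.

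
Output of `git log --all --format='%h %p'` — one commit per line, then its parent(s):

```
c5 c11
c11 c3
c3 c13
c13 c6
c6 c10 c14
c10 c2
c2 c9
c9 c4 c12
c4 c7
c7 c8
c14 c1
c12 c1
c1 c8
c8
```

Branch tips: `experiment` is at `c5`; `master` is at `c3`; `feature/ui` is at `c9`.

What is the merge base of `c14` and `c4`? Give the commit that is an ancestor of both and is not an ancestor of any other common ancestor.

c8

Ancestors of c14: {c1, c14, c8}.
Ancestors of c4: {c4, c7, c8}.
Common ancestors: {c8}.
The only common ancestor is c8, so it is the merge base.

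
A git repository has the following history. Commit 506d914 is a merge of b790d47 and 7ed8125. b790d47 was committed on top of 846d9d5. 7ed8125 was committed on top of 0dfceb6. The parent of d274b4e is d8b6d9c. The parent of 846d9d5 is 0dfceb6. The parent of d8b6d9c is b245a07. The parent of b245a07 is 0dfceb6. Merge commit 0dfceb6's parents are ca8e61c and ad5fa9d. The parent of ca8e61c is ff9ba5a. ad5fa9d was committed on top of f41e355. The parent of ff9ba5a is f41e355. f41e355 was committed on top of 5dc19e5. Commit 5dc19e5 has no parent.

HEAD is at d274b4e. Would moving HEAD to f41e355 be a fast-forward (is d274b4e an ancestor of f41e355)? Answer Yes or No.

No

A fast-forward from d274b4e to f41e355 is possible iff d274b4e is an ancestor of f41e355.
Ancestors of f41e355: {5dc19e5, f41e355}.
d274b4e is not among them, so fast-forward is not possible.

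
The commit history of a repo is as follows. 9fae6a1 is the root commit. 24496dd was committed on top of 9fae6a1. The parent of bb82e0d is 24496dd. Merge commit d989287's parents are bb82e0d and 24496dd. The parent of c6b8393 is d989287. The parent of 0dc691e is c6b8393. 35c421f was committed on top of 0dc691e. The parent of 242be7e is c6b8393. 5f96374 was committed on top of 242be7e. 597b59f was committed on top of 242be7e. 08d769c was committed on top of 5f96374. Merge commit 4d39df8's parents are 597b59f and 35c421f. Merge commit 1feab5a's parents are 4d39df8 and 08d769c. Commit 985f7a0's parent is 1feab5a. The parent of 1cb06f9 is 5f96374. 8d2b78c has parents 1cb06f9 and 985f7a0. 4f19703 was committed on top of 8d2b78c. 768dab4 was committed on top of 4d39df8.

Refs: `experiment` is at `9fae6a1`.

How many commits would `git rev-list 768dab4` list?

11

Walking parent pointers from 768dab4: reachable set = {0dc691e, 242be7e, 24496dd, 35c421f, 4d39df8, 597b59f, 768dab4, 9fae6a1, bb82e0d, c6b8393, d989287}.
That is 11 commits.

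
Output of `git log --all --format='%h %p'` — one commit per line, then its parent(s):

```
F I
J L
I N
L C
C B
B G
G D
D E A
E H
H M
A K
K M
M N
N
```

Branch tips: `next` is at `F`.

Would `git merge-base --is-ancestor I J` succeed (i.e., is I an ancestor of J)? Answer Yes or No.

Ancestors of J: {A, B, C, D, E, G, H, J, K, L, M, N}.
I is not in that set, so it is not an ancestor of J.

No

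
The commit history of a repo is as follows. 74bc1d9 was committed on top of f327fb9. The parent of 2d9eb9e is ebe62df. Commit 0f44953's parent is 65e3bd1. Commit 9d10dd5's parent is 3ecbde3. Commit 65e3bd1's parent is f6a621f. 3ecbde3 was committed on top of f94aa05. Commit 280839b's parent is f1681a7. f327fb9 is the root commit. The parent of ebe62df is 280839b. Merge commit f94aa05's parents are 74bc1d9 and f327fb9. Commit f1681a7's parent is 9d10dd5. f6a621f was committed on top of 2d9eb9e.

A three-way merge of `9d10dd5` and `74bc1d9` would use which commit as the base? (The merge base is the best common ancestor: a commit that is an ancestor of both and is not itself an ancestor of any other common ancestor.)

74bc1d9

Ancestors of 9d10dd5: {3ecbde3, 74bc1d9, 9d10dd5, f327fb9, f94aa05}.
Ancestors of 74bc1d9: {74bc1d9, f327fb9}.
Common ancestors: {74bc1d9, f327fb9}.
Among these, 74bc1d9 is not an ancestor of any other common ancestor — it is the merge base.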